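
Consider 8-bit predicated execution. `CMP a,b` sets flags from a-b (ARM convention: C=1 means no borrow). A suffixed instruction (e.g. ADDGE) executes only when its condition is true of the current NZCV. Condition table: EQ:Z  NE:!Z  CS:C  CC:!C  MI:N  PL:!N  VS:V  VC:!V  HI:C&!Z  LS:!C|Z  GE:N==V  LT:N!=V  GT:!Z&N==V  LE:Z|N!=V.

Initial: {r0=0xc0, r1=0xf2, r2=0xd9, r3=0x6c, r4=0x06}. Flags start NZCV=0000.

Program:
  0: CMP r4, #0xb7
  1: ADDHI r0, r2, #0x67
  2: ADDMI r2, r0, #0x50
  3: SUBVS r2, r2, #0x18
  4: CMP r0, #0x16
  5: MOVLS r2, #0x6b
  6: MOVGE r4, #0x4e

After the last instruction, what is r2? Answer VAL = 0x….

0: ✓ CMP  NZCV=0000
1: · ADDHI
2: · ADDMI
3: · SUBVS
4: ✓ CMP  NZCV=1010
5: · MOVLS
6: · MOVGE

VAL = 0xd9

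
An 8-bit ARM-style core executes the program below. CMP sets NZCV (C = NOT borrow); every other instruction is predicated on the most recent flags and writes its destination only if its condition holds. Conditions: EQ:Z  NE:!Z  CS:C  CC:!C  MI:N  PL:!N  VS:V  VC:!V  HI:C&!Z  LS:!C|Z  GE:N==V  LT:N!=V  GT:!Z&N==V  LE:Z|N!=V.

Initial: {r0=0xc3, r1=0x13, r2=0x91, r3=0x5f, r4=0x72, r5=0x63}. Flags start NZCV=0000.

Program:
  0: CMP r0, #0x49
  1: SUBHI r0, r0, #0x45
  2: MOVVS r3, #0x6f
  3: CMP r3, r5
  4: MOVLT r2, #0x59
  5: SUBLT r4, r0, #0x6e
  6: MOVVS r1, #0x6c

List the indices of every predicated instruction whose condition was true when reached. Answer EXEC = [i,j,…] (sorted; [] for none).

0: ✓ CMP  NZCV=0011
1: ✓ SUBHI  r0←0x7e
2: ✓ MOVVS  r3←0x6f
3: ✓ CMP  NZCV=0010
4: · MOVLT
5: · SUBLT
6: · MOVVS

EXEC = [1,2]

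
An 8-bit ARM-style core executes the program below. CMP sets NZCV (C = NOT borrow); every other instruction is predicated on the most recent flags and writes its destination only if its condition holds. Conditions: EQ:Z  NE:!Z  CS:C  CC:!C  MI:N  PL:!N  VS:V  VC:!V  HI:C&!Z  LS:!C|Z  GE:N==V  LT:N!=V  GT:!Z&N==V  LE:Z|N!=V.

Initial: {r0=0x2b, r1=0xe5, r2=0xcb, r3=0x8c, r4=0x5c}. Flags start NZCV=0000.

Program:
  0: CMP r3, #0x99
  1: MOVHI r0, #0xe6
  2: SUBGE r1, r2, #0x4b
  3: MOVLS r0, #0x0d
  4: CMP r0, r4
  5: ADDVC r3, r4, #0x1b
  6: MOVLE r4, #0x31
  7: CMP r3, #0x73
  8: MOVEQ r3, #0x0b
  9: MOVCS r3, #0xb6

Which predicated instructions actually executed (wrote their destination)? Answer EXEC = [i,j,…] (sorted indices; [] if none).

EXEC = [3,5,6,9]

[0] flags=1000 → (cmp)
[1] flags=1000 HI?F → skip
[2] flags=1000 GE?F → skip
[3] flags=1000 LS?T → r0=0x0d
[4] flags=1000 → (cmp)
[5] flags=1000 VC?T → r3=0x77
[6] flags=1000 LE?T → r4=0x31
[7] flags=0010 → (cmp)
[8] flags=0010 EQ?F → skip
[9] flags=0010 CS?T → r3=0xb6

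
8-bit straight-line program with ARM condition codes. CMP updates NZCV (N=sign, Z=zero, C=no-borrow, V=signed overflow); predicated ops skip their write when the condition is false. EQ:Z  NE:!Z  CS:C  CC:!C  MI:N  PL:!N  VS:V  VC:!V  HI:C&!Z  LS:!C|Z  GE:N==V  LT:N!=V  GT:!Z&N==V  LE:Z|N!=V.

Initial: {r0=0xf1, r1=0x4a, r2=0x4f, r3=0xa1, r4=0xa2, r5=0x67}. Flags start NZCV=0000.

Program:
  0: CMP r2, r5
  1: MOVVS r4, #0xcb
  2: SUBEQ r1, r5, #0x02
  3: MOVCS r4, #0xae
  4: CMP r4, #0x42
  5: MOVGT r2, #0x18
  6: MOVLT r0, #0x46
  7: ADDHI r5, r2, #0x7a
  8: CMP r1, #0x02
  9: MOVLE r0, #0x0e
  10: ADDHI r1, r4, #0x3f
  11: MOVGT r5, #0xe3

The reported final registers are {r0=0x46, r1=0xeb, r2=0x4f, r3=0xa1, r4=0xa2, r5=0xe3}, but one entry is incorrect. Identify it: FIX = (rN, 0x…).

FIX = (r1, 0xe1)

[0] flags=1000 → (cmp)
[1] flags=1000 VS?F → skip
[2] flags=1000 EQ?F → skip
[3] flags=1000 CS?F → skip
[4] flags=0011 → (cmp)
[5] flags=0011 GT?F → skip
[6] flags=0011 LT?T → r0=0x46
[7] flags=0011 HI?T → r5=0xc9
[8] flags=0010 → (cmp)
[9] flags=0010 LE?F → skip
[10] flags=0010 HI?T → r1=0xe1
[11] flags=0010 GT?T → r5=0xe3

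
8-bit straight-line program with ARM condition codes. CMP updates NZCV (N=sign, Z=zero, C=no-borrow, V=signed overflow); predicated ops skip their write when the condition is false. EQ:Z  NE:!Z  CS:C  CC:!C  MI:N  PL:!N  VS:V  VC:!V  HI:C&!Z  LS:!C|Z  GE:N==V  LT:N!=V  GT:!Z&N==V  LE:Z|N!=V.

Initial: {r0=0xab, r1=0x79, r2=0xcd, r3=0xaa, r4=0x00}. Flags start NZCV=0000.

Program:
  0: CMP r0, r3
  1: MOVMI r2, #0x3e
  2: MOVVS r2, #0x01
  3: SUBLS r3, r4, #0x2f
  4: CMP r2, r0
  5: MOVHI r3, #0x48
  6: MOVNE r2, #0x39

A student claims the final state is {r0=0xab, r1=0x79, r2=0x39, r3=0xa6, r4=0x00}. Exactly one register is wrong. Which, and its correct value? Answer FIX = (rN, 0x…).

FIX = (r3, 0x48)

0: ✓ CMP  NZCV=0010
1: · MOVMI
2: · MOVVS
3: · SUBLS
4: ✓ CMP  NZCV=0010
5: ✓ MOVHI  r3←0x48
6: ✓ MOVNE  r2←0x39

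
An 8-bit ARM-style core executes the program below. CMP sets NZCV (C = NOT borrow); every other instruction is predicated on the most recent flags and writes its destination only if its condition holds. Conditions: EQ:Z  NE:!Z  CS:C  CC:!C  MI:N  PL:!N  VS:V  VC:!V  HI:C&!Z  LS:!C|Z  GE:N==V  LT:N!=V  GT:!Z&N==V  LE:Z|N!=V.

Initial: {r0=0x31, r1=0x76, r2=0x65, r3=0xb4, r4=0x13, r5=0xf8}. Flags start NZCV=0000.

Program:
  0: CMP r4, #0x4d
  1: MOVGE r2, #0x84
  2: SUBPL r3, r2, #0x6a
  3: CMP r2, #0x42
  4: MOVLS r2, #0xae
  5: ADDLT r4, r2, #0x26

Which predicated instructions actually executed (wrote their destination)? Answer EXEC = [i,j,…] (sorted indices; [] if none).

0: ✓ CMP  NZCV=1000
1: · MOVGE
2: · SUBPL
3: ✓ CMP  NZCV=0010
4: · MOVLS
5: · ADDLT

EXEC = []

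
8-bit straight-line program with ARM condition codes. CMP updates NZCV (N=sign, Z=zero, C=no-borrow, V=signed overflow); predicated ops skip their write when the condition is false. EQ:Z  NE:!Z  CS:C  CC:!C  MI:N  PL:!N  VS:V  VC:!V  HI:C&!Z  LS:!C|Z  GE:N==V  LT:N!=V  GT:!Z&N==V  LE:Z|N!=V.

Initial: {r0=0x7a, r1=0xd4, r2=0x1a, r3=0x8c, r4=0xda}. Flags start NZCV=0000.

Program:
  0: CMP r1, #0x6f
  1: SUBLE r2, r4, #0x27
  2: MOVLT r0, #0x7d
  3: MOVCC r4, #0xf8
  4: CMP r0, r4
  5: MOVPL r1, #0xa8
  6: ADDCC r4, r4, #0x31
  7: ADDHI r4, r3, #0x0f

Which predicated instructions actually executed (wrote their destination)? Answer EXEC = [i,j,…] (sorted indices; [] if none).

EXEC = [1,2,6]

0: ✓ CMP  NZCV=0011
1: ✓ SUBLE  r2←0xb3
2: ✓ MOVLT  r0←0x7d
3: · MOVCC
4: ✓ CMP  NZCV=1001
5: · MOVPL
6: ✓ ADDCC  r4←0x0b
7: · ADDHI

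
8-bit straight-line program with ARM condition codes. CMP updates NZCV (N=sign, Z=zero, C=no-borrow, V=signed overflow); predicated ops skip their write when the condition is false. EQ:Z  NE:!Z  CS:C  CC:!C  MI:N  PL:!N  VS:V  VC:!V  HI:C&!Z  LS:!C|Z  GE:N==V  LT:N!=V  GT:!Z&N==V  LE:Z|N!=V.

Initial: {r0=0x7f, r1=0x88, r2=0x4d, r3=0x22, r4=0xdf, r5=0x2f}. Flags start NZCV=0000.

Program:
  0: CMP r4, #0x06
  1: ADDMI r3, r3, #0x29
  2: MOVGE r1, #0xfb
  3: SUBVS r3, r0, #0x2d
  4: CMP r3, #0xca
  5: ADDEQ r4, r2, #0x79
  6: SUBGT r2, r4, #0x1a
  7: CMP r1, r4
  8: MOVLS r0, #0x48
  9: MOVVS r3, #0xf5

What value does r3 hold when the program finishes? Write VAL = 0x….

[0] flags=1010 → (cmp)
[1] flags=1010 MI?T → r3=0x4b
[2] flags=1010 GE?F → skip
[3] flags=1010 VS?F → skip
[4] flags=1001 → (cmp)
[5] flags=1001 EQ?F → skip
[6] flags=1001 GT?T → r2=0xc5
[7] flags=1000 → (cmp)
[8] flags=1000 LS?T → r0=0x48
[9] flags=1000 VS?F → skip

VAL = 0x4b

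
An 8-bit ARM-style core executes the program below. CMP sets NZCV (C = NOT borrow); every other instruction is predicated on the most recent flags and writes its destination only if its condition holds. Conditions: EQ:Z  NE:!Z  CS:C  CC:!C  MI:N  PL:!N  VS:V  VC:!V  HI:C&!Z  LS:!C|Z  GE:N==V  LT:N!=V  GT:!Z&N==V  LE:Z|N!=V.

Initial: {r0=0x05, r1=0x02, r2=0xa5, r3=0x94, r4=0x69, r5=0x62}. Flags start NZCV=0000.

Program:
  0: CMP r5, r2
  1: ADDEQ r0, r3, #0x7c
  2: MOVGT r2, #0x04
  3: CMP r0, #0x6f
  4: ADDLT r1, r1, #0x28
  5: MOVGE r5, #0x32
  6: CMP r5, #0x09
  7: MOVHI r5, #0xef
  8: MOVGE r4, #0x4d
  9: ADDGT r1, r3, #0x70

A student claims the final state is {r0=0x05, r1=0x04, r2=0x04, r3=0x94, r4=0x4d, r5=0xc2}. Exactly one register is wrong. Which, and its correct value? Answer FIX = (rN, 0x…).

FIX = (r5, 0xef)

0: ✓ CMP  NZCV=1001
1: · ADDEQ
2: ✓ MOVGT  r2←0x04
3: ✓ CMP  NZCV=1000
4: ✓ ADDLT  r1←0x2a
5: · MOVGE
6: ✓ CMP  NZCV=0010
7: ✓ MOVHI  r5←0xef
8: ✓ MOVGE  r4←0x4d
9: ✓ ADDGT  r1←0x04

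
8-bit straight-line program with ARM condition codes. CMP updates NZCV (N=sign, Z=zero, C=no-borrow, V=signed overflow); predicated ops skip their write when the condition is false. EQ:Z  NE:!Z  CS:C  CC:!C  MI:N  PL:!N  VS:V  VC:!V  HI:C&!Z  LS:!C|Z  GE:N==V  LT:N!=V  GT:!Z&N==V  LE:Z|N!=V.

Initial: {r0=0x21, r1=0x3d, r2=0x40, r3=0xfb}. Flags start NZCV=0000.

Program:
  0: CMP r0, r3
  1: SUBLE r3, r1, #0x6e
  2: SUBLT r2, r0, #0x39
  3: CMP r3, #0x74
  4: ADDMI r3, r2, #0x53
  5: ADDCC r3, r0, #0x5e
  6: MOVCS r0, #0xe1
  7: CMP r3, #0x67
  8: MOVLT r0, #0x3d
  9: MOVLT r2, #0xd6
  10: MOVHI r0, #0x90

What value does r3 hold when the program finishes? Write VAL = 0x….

0: ✓ CMP  NZCV=0000
1: · SUBLE
2: · SUBLT
3: ✓ CMP  NZCV=1010
4: ✓ ADDMI  r3←0x93
5: · ADDCC
6: ✓ MOVCS  r0←0xe1
7: ✓ CMP  NZCV=0011
8: ✓ MOVLT  r0←0x3d
9: ✓ MOVLT  r2←0xd6
10: ✓ MOVHI  r0←0x90

VAL = 0x93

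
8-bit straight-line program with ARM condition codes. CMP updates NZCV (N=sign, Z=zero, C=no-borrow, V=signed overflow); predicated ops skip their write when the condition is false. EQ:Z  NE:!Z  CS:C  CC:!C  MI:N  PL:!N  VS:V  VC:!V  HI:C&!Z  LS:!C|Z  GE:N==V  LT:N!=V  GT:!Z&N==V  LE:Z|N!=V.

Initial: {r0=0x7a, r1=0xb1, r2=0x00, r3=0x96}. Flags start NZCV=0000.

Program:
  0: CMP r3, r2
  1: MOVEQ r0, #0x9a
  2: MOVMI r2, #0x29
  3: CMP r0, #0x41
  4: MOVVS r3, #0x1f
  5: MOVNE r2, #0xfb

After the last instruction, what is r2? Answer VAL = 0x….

VAL = 0xfb

0: ✓ CMP  NZCV=1010
1: · MOVEQ
2: ✓ MOVMI  r2←0x29
3: ✓ CMP  NZCV=0010
4: · MOVVS
5: ✓ MOVNE  r2←0xfb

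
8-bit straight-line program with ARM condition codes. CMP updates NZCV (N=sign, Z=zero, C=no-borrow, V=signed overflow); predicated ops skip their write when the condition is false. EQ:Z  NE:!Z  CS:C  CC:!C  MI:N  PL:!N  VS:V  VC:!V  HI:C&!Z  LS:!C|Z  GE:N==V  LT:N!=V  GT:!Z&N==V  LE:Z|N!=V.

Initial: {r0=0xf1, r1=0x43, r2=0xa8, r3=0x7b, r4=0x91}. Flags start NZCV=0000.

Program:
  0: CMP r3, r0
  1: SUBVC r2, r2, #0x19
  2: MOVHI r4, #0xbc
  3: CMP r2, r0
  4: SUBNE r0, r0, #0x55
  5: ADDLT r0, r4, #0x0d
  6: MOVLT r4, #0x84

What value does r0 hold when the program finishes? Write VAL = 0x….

0: ✓ CMP  NZCV=1001
1: · SUBVC
2: · MOVHI
3: ✓ CMP  NZCV=1000
4: ✓ SUBNE  r0←0x9c
5: ✓ ADDLT  r0←0x9e
6: ✓ MOVLT  r4←0x84

VAL = 0x9e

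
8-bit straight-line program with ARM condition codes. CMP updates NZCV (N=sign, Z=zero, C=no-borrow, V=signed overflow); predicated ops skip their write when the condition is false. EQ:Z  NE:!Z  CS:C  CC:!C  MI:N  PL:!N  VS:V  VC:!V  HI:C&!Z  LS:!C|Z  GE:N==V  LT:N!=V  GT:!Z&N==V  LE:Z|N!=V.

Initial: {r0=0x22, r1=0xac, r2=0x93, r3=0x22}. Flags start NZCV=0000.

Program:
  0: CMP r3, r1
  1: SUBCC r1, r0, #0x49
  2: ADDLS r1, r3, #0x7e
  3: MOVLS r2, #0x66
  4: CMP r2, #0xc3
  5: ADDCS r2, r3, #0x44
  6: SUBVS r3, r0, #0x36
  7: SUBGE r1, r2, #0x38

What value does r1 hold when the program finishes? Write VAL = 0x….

VAL = 0x2e

0: ✓ CMP  NZCV=0000
1: ✓ SUBCC  r1←0xd9
2: ✓ ADDLS  r1←0xa0
3: ✓ MOVLS  r2←0x66
4: ✓ CMP  NZCV=1001
5: · ADDCS
6: ✓ SUBVS  r3←0xec
7: ✓ SUBGE  r1←0x2e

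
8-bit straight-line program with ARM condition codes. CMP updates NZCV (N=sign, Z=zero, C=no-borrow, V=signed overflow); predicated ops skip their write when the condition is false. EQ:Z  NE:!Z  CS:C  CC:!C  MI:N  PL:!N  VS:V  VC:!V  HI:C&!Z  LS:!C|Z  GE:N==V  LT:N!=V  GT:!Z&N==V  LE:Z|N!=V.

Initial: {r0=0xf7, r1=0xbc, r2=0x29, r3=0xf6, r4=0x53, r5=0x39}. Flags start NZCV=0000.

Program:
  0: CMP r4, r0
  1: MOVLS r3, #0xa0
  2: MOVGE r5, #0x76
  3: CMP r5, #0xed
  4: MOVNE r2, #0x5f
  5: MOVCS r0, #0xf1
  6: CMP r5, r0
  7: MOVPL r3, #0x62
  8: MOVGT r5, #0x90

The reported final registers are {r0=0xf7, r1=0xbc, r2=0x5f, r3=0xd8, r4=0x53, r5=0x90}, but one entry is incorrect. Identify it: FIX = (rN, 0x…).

0: ✓ CMP  NZCV=0000
1: ✓ MOVLS  r3←0xa0
2: ✓ MOVGE  r5←0x76
3: ✓ CMP  NZCV=1001
4: ✓ MOVNE  r2←0x5f
5: · MOVCS
6: ✓ CMP  NZCV=0000
7: ✓ MOVPL  r3←0x62
8: ✓ MOVGT  r5←0x90

FIX = (r3, 0x62)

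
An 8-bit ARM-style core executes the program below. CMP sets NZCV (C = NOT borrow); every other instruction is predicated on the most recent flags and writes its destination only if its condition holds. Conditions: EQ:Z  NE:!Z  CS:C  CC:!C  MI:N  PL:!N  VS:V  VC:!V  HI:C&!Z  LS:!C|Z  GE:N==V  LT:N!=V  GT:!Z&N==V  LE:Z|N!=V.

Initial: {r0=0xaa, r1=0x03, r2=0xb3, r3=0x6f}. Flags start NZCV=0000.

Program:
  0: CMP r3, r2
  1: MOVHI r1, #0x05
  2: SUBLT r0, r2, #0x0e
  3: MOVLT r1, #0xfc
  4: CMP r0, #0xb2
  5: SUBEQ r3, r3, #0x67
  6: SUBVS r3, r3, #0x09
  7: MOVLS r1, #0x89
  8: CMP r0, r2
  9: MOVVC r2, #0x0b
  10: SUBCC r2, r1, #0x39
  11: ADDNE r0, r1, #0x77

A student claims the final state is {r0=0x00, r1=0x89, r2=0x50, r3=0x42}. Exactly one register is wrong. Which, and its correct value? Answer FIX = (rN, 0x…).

FIX = (r3, 0x6f)

0: ✓ CMP  NZCV=1001
1: · MOVHI
2: · SUBLT
3: · MOVLT
4: ✓ CMP  NZCV=1000
5: · SUBEQ
6: · SUBVS
7: ✓ MOVLS  r1←0x89
8: ✓ CMP  NZCV=1000
9: ✓ MOVVC  r2←0x0b
10: ✓ SUBCC  r2←0x50
11: ✓ ADDNE  r0←0x00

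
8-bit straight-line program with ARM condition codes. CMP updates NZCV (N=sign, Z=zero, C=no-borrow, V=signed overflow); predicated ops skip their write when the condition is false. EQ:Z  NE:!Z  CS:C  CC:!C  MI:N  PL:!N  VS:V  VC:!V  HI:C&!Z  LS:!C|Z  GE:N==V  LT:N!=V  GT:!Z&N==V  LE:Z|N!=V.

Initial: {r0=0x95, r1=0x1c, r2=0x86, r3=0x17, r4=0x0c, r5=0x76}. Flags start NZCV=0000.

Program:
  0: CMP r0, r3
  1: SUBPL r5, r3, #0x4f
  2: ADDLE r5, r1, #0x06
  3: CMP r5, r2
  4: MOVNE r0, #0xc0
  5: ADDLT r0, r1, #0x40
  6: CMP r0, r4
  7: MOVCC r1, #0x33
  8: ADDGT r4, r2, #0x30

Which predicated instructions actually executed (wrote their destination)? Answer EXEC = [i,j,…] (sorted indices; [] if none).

EXEC = [1,2,4]

[0] flags=0011 → (cmp)
[1] flags=0011 PL?T → r5=0xc8
[2] flags=0011 LE?T → r5=0x22
[3] flags=1001 → (cmp)
[4] flags=1001 NE?T → r0=0xc0
[5] flags=1001 LT?F → skip
[6] flags=1010 → (cmp)
[7] flags=1010 CC?F → skip
[8] flags=1010 GT?F → skip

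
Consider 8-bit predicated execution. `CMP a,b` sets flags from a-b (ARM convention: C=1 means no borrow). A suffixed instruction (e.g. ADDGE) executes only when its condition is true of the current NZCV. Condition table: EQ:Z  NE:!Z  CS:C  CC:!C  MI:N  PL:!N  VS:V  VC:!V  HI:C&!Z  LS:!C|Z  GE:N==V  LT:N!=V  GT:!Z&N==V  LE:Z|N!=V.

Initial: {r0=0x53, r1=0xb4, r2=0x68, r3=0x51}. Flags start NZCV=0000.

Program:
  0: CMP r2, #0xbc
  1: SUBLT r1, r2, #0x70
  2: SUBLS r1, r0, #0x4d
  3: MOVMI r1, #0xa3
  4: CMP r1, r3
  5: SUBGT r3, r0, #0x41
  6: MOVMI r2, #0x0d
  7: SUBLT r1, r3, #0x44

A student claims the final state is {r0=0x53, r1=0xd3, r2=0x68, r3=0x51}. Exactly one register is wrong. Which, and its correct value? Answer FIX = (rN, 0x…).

FIX = (r1, 0x0d)

[0] flags=1001 → (cmp)
[1] flags=1001 LT?F → skip
[2] flags=1001 LS?T → r1=0x06
[3] flags=1001 MI?T → r1=0xa3
[4] flags=0011 → (cmp)
[5] flags=0011 GT?F → skip
[6] flags=0011 MI?F → skip
[7] flags=0011 LT?T → r1=0x0d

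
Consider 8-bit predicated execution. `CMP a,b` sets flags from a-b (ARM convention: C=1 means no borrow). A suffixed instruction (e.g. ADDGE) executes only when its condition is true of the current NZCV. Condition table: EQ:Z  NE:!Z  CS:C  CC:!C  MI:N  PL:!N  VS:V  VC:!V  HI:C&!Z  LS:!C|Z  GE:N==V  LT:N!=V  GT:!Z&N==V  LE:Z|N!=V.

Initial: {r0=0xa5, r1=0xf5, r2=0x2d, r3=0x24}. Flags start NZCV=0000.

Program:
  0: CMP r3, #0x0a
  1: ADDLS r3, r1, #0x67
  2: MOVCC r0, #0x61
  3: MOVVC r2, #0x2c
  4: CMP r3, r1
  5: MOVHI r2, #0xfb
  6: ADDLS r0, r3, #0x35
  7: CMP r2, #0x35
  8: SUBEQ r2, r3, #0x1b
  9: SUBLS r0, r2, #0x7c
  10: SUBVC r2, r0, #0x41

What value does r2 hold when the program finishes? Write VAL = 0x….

VAL = 0x6f

0: ✓ CMP  NZCV=0010
1: · ADDLS
2: · MOVCC
3: ✓ MOVVC  r2←0x2c
4: ✓ CMP  NZCV=0000
5: · MOVHI
6: ✓ ADDLS  r0←0x59
7: ✓ CMP  NZCV=1000
8: · SUBEQ
9: ✓ SUBLS  r0←0xb0
10: ✓ SUBVC  r2←0x6f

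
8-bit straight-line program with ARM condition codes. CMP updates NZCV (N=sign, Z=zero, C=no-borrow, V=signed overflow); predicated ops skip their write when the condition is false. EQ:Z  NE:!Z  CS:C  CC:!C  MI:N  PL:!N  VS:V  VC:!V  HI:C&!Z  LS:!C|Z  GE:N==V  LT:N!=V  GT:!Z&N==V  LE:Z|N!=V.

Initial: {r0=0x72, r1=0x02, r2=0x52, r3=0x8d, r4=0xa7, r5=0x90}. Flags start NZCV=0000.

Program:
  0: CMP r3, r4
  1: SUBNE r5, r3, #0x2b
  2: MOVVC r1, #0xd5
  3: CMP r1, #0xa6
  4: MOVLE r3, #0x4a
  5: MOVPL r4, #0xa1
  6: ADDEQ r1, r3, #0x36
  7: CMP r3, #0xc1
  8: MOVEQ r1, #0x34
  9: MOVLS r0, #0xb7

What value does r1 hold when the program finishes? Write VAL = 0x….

[0] flags=1000 → (cmp)
[1] flags=1000 NE?T → r5=0x62
[2] flags=1000 VC?T → r1=0xd5
[3] flags=0010 → (cmp)
[4] flags=0010 LE?F → skip
[5] flags=0010 PL?T → r4=0xa1
[6] flags=0010 EQ?F → skip
[7] flags=1000 → (cmp)
[8] flags=1000 EQ?F → skip
[9] flags=1000 LS?T → r0=0xb7

VAL = 0xd5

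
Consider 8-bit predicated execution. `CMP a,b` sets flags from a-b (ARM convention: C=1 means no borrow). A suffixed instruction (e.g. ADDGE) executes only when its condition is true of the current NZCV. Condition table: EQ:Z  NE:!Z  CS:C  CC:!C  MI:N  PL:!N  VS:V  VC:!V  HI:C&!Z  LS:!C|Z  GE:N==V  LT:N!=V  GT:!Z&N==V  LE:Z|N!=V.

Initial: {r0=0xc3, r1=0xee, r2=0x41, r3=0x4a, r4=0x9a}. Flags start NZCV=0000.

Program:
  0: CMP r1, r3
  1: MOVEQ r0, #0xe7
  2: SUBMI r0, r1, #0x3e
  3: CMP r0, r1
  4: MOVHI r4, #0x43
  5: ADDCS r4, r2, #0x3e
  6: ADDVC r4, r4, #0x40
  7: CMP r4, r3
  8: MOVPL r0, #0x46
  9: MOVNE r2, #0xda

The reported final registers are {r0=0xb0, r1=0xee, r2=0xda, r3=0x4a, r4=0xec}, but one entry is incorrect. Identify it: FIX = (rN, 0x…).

[0] flags=1010 → (cmp)
[1] flags=1010 EQ?F → skip
[2] flags=1010 MI?T → r0=0xb0
[3] flags=1000 → (cmp)
[4] flags=1000 HI?F → skip
[5] flags=1000 CS?F → skip
[6] flags=1000 VC?T → r4=0xda
[7] flags=1010 → (cmp)
[8] flags=1010 PL?F → skip
[9] flags=1010 NE?T → r2=0xda

FIX = (r4, 0xda)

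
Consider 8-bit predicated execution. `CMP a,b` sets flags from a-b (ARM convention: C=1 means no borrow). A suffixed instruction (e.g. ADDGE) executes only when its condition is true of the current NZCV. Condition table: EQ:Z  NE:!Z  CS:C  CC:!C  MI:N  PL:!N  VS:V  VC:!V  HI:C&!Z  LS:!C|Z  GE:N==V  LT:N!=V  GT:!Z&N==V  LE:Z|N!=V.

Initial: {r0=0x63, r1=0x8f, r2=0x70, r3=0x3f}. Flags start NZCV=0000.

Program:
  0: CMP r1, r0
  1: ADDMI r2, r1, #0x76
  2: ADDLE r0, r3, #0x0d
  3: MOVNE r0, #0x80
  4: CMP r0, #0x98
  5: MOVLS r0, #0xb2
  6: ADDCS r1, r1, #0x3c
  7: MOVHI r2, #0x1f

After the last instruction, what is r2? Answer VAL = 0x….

0: ✓ CMP  NZCV=0011
1: · ADDMI
2: ✓ ADDLE  r0←0x4c
3: ✓ MOVNE  r0←0x80
4: ✓ CMP  NZCV=1000
5: ✓ MOVLS  r0←0xb2
6: · ADDCS
7: · MOVHI

VAL = 0x70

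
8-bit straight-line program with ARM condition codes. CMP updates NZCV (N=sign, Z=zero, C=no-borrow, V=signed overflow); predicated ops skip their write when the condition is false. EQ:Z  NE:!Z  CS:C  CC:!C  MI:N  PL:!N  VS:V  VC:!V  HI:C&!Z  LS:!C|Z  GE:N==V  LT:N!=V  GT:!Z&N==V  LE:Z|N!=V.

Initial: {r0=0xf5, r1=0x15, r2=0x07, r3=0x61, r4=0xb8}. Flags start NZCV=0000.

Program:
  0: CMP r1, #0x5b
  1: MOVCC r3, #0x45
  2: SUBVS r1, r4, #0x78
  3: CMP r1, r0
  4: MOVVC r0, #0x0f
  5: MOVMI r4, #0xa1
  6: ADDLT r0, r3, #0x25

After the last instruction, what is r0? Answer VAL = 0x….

0: ✓ CMP  NZCV=1000
1: ✓ MOVCC  r3←0x45
2: · SUBVS
3: ✓ CMP  NZCV=0000
4: ✓ MOVVC  r0←0x0f
5: · MOVMI
6: · ADDLT

VAL = 0x0f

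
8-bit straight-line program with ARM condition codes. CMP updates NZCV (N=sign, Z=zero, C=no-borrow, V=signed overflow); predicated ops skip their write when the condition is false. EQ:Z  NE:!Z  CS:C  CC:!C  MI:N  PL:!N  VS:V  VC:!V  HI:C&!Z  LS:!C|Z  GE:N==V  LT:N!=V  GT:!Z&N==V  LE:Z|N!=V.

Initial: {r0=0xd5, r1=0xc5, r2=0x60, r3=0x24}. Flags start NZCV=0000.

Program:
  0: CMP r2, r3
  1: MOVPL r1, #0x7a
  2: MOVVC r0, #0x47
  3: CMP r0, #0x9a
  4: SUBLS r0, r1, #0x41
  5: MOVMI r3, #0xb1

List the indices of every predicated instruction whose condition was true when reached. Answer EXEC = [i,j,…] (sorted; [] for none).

EXEC = [1,2,4,5]

0: ✓ CMP  NZCV=0010
1: ✓ MOVPL  r1←0x7a
2: ✓ MOVVC  r0←0x47
3: ✓ CMP  NZCV=1001
4: ✓ SUBLS  r0←0x39
5: ✓ MOVMI  r3←0xb1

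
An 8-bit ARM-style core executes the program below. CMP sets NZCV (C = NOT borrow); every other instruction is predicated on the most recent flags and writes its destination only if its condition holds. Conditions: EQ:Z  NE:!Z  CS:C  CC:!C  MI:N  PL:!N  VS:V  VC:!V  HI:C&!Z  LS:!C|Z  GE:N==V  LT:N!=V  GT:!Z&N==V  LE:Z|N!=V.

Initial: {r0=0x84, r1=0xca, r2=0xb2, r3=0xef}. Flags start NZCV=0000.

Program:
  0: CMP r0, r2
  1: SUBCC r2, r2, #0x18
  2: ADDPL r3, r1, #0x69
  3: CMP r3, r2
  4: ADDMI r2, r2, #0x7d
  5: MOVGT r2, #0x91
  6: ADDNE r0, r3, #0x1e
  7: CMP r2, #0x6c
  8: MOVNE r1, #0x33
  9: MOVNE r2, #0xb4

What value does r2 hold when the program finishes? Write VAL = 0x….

0: ✓ CMP  NZCV=1000
1: ✓ SUBCC  r2←0x9a
2: · ADDPL
3: ✓ CMP  NZCV=0010
4: · ADDMI
5: ✓ MOVGT  r2←0x91
6: ✓ ADDNE  r0←0x0d
7: ✓ CMP  NZCV=0011
8: ✓ MOVNE  r1←0x33
9: ✓ MOVNE  r2←0xb4

VAL = 0xb4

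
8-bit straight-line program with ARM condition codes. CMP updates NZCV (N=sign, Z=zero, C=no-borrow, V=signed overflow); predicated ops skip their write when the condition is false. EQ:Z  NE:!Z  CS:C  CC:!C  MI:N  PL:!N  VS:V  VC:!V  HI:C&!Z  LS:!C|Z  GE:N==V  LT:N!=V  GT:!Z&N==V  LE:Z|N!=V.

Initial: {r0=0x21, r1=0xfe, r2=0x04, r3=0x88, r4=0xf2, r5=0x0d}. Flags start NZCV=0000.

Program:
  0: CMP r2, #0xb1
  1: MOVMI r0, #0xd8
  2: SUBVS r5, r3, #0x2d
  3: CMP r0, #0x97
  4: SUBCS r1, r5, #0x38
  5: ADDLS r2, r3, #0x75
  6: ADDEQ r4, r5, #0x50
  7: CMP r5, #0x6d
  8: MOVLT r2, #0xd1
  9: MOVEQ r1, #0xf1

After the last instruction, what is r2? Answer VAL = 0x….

0: ✓ CMP  NZCV=0000
1: · MOVMI
2: · SUBVS
3: ✓ CMP  NZCV=1001
4: · SUBCS
5: ✓ ADDLS  r2←0xfd
6: · ADDEQ
7: ✓ CMP  NZCV=1000
8: ✓ MOVLT  r2←0xd1
9: · MOVEQ

VAL = 0xd1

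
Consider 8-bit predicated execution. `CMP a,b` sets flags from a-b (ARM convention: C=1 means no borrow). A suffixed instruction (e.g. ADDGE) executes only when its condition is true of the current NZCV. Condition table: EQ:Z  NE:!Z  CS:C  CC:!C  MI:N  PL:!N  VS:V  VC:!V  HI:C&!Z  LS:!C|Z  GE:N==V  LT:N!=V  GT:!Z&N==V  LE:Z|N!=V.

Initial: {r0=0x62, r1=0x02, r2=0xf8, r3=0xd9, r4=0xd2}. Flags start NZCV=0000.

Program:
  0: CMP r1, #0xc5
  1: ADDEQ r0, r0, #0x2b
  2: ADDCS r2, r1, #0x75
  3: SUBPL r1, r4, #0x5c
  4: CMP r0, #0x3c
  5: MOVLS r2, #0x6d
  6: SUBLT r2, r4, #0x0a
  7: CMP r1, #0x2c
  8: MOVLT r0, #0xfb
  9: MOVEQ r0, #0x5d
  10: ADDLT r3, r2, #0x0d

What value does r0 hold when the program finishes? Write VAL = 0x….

VAL = 0x62

[0] flags=0000 → (cmp)
[1] flags=0000 EQ?F → skip
[2] flags=0000 CS?F → skip
[3] flags=0000 PL?T → r1=0x76
[4] flags=0010 → (cmp)
[5] flags=0010 LS?F → skip
[6] flags=0010 LT?F → skip
[7] flags=0010 → (cmp)
[8] flags=0010 LT?F → skip
[9] flags=0010 EQ?F → skip
[10] flags=0010 LT?F → skip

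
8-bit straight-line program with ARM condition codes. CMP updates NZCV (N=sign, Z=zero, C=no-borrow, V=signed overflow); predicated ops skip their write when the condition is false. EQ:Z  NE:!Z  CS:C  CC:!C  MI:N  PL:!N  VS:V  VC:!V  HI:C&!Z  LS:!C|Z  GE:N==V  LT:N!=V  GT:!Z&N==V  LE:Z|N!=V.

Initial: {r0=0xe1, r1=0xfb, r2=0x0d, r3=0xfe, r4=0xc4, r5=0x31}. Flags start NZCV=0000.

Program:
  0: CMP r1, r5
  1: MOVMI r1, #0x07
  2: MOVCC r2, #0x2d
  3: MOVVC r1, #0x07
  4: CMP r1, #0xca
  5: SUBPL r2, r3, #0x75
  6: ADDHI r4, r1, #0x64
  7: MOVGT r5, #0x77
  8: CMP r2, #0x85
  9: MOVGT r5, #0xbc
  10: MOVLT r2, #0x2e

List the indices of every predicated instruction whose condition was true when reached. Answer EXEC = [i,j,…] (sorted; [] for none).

0: ✓ CMP  NZCV=1010
1: ✓ MOVMI  r1←0x07
2: · MOVCC
3: ✓ MOVVC  r1←0x07
4: ✓ CMP  NZCV=0000
5: ✓ SUBPL  r2←0x89
6: · ADDHI
7: ✓ MOVGT  r5←0x77
8: ✓ CMP  NZCV=0010
9: ✓ MOVGT  r5←0xbc
10: · MOVLT

EXEC = [1,3,5,7,9]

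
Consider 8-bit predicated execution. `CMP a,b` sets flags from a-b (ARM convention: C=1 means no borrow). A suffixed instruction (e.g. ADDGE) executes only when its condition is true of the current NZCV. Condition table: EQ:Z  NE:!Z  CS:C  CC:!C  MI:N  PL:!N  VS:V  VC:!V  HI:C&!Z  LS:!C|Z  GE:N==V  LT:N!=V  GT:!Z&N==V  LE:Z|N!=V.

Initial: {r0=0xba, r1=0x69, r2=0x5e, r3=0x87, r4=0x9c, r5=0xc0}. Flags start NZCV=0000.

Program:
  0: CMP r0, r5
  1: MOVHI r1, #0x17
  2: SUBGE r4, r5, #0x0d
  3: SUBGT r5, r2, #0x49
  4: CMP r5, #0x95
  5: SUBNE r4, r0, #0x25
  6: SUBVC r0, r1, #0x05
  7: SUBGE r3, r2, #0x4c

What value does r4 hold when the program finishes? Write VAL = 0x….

[0] flags=1000 → (cmp)
[1] flags=1000 HI?F → skip
[2] flags=1000 GE?F → skip
[3] flags=1000 GT?F → skip
[4] flags=0010 → (cmp)
[5] flags=0010 NE?T → r4=0x95
[6] flags=0010 VC?T → r0=0x64
[7] flags=0010 GE?T → r3=0x12

VAL = 0x95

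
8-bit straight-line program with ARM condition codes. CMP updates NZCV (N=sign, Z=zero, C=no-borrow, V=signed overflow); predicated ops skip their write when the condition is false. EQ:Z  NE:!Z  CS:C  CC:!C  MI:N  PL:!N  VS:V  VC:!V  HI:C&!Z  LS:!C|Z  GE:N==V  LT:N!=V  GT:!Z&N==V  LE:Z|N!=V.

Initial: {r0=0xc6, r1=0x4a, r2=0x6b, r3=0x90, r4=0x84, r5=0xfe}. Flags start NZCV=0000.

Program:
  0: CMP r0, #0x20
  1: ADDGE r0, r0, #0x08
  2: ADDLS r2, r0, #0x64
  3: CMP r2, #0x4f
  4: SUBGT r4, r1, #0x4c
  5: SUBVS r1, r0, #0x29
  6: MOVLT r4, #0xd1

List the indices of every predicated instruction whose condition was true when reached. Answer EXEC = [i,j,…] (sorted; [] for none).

EXEC = [4]

0: ✓ CMP  NZCV=1010
1: · ADDGE
2: · ADDLS
3: ✓ CMP  NZCV=0010
4: ✓ SUBGT  r4←0xfe
5: · SUBVS
6: · MOVLT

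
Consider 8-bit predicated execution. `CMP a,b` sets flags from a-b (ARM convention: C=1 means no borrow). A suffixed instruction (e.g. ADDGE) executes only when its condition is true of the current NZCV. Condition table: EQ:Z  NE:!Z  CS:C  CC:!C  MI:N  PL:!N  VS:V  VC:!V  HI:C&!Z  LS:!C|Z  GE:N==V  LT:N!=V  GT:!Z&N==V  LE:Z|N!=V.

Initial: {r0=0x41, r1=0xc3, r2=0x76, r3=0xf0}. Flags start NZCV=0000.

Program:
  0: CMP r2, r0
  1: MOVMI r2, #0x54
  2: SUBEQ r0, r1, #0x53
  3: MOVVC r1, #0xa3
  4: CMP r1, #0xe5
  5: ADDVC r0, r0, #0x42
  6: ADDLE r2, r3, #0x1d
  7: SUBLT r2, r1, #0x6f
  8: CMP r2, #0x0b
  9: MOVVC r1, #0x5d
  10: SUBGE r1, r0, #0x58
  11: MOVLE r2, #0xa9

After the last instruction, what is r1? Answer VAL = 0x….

0: ✓ CMP  NZCV=0010
1: · MOVMI
2: · SUBEQ
3: ✓ MOVVC  r1←0xa3
4: ✓ CMP  NZCV=1000
5: ✓ ADDVC  r0←0x83
6: ✓ ADDLE  r2←0x0d
7: ✓ SUBLT  r2←0x34
8: ✓ CMP  NZCV=0010
9: ✓ MOVVC  r1←0x5d
10: ✓ SUBGE  r1←0x2b
11: · MOVLE

VAL = 0x2b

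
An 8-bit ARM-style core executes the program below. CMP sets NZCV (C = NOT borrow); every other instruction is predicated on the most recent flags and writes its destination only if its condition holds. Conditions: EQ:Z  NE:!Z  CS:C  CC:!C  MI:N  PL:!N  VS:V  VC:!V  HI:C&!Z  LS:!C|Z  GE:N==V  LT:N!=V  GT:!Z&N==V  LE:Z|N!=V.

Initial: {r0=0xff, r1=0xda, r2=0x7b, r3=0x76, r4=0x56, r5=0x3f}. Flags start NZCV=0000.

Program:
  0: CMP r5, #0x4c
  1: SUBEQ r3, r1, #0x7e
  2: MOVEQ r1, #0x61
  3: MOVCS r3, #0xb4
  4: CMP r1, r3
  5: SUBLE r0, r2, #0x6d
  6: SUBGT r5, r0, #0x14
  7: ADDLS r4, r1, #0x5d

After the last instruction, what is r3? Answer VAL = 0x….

0: ✓ CMP  NZCV=1000
1: · SUBEQ
2: · MOVEQ
3: · MOVCS
4: ✓ CMP  NZCV=0011
5: ✓ SUBLE  r0←0x0e
6: · SUBGT
7: · ADDLS

VAL = 0x76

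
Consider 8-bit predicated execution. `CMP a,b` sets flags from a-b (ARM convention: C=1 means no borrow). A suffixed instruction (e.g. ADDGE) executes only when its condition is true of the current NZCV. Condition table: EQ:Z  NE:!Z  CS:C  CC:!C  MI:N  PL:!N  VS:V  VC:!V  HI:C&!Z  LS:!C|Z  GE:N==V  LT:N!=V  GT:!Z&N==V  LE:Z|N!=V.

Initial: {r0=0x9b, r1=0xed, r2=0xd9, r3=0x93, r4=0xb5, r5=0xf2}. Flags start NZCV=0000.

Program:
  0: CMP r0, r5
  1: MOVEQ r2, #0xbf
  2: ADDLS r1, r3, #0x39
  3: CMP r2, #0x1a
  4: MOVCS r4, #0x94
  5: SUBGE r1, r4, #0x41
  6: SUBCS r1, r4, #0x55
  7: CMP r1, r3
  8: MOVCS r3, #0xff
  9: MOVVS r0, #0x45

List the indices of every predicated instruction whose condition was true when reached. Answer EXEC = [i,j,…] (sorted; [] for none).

0: ✓ CMP  NZCV=1000
1: · MOVEQ
2: ✓ ADDLS  r1←0xcc
3: ✓ CMP  NZCV=1010
4: ✓ MOVCS  r4←0x94
5: · SUBGE
6: ✓ SUBCS  r1←0x3f
7: ✓ CMP  NZCV=1001
8: · MOVCS
9: ✓ MOVVS  r0←0x45

EXEC = [2,4,6,9]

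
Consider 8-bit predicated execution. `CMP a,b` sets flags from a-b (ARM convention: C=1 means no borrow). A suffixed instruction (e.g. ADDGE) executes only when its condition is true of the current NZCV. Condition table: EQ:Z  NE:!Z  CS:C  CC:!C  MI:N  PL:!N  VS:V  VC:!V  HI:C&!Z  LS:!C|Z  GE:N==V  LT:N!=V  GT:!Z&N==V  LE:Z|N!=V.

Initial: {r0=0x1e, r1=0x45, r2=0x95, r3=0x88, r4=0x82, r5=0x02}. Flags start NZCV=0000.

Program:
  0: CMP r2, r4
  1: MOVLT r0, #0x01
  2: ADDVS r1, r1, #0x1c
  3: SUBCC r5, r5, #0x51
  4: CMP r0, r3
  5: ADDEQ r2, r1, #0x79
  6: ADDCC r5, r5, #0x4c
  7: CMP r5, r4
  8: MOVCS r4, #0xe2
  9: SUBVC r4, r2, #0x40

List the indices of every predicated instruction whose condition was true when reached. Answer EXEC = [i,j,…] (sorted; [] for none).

EXEC = [6]

0: ✓ CMP  NZCV=0010
1: · MOVLT
2: · ADDVS
3: · SUBCC
4: ✓ CMP  NZCV=1001
5: · ADDEQ
6: ✓ ADDCC  r5←0x4e
7: ✓ CMP  NZCV=1001
8: · MOVCS
9: · SUBVC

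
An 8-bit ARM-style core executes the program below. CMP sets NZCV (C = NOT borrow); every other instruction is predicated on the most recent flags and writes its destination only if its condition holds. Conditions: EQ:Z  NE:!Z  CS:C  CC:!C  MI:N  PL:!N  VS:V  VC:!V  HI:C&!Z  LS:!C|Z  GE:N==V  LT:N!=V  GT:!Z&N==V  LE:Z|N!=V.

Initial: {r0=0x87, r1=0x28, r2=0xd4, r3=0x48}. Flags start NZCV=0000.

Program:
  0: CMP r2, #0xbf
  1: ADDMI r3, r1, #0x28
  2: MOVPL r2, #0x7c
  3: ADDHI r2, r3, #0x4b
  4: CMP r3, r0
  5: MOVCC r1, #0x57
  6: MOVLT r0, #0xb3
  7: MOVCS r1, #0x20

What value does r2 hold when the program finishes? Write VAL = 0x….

VAL = 0x93

[0] flags=0010 → (cmp)
[1] flags=0010 MI?F → skip
[2] flags=0010 PL?T → r2=0x7c
[3] flags=0010 HI?T → r2=0x93
[4] flags=1001 → (cmp)
[5] flags=1001 CC?T → r1=0x57
[6] flags=1001 LT?F → skip
[7] flags=1001 CS?F → skip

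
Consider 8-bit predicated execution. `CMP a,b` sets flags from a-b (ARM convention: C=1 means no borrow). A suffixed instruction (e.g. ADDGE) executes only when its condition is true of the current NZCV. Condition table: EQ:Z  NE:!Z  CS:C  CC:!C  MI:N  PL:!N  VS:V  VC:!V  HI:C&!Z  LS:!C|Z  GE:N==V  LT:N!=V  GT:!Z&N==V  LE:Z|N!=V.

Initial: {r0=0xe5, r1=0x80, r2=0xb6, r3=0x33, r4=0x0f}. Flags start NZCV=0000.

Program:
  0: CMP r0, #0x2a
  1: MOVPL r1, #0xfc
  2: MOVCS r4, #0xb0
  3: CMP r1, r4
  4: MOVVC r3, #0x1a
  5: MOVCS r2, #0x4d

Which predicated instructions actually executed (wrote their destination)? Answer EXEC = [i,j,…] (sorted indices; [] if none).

[0] flags=1010 → (cmp)
[1] flags=1010 PL?F → skip
[2] flags=1010 CS?T → r4=0xb0
[3] flags=1000 → (cmp)
[4] flags=1000 VC?T → r3=0x1a
[5] flags=1000 CS?F → skip

EXEC = [2,4]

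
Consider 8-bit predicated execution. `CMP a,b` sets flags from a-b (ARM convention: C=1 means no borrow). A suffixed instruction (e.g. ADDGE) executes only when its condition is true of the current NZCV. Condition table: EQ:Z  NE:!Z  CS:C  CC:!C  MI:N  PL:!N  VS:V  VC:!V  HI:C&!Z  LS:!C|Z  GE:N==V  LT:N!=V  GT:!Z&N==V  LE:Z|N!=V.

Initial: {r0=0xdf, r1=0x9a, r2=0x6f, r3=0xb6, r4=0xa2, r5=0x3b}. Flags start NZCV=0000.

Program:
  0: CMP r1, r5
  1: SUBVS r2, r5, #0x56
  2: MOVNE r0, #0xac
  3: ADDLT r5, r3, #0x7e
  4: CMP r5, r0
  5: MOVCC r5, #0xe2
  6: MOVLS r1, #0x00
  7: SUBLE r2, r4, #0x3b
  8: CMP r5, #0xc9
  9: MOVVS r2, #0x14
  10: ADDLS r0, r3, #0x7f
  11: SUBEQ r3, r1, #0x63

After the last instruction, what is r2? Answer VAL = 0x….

0: ✓ CMP  NZCV=0011
1: ✓ SUBVS  r2←0xe5
2: ✓ MOVNE  r0←0xac
3: ✓ ADDLT  r5←0x34
4: ✓ CMP  NZCV=1001
5: ✓ MOVCC  r5←0xe2
6: ✓ MOVLS  r1←0x00
7: · SUBLE
8: ✓ CMP  NZCV=0010
9: · MOVVS
10: · ADDLS
11: · SUBEQ

VAL = 0xe5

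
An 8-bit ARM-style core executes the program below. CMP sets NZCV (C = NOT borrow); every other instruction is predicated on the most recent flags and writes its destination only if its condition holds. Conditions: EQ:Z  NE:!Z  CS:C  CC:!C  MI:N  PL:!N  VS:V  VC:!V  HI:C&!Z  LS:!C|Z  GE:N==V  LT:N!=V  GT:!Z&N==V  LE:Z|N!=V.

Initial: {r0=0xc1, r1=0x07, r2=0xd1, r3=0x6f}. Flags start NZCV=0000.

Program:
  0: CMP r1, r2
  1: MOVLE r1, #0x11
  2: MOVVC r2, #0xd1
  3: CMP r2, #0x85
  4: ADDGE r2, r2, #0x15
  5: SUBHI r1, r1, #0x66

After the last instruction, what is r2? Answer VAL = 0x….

VAL = 0xe6

[0] flags=0000 → (cmp)
[1] flags=0000 LE?F → skip
[2] flags=0000 VC?T → r2=0xd1
[3] flags=0010 → (cmp)
[4] flags=0010 GE?T → r2=0xe6
[5] flags=0010 HI?T → r1=0xa1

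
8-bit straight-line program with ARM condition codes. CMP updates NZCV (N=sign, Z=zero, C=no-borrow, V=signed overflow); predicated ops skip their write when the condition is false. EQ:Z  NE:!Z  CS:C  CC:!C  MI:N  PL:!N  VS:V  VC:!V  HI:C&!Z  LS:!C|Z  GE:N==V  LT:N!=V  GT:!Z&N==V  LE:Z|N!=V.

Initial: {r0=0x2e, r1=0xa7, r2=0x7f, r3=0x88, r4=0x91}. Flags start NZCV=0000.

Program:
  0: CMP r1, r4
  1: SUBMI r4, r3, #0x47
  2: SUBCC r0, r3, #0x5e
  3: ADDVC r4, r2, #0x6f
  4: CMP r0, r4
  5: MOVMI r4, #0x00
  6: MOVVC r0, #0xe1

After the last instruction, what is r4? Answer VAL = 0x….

VAL = 0xee

[0] flags=0010 → (cmp)
[1] flags=0010 MI?F → skip
[2] flags=0010 CC?F → skip
[3] flags=0010 VC?T → r4=0xee
[4] flags=0000 → (cmp)
[5] flags=0000 MI?F → skip
[6] flags=0000 VC?T → r0=0xe1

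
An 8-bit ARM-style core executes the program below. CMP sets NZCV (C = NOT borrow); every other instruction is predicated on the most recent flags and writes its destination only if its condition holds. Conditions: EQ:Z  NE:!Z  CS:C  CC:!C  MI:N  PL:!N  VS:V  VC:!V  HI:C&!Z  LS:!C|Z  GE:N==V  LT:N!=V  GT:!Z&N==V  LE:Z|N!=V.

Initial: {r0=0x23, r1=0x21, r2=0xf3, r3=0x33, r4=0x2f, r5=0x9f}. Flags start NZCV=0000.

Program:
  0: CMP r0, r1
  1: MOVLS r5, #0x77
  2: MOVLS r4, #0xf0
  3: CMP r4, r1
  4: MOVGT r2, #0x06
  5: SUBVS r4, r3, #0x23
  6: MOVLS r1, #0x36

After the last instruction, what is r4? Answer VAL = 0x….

VAL = 0x2f

[0] flags=0010 → (cmp)
[1] flags=0010 LS?F → skip
[2] flags=0010 LS?F → skip
[3] flags=0010 → (cmp)
[4] flags=0010 GT?T → r2=0x06
[5] flags=0010 VS?F → skip
[6] flags=0010 LS?F → skip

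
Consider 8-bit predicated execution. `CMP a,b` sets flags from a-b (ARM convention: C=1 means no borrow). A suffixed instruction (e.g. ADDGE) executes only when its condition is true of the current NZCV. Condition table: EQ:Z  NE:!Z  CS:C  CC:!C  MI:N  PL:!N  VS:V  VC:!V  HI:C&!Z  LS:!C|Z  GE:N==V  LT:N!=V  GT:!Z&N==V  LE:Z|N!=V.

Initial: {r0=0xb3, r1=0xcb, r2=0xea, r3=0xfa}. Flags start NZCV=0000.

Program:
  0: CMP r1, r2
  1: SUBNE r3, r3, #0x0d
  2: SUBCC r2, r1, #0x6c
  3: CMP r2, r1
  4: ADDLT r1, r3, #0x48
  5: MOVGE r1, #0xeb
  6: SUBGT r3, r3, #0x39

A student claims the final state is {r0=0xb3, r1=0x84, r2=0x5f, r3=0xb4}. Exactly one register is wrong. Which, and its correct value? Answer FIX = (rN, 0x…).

0: ✓ CMP  NZCV=1000
1: ✓ SUBNE  r3←0xed
2: ✓ SUBCC  r2←0x5f
3: ✓ CMP  NZCV=1001
4: · ADDLT
5: ✓ MOVGE  r1←0xeb
6: ✓ SUBGT  r3←0xb4

FIX = (r1, 0xeb)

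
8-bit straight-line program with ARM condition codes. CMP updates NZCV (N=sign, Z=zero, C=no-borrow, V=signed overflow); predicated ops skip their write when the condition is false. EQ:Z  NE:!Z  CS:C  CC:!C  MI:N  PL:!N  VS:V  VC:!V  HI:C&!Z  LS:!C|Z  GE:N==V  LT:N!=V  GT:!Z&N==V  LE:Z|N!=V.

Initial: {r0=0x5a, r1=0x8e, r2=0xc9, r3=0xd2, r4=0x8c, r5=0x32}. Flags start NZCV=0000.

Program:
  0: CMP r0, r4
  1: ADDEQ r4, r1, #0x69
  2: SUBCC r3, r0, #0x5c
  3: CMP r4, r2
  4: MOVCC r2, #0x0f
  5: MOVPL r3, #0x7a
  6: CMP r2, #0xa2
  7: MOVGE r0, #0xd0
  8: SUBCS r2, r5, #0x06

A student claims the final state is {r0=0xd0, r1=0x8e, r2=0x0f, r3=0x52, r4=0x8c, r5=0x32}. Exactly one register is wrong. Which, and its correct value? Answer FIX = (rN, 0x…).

FIX = (r3, 0xfe)

[0] flags=1001 → (cmp)
[1] flags=1001 EQ?F → skip
[2] flags=1001 CC?T → r3=0xfe
[3] flags=1000 → (cmp)
[4] flags=1000 CC?T → r2=0x0f
[5] flags=1000 PL?F → skip
[6] flags=0000 → (cmp)
[7] flags=0000 GE?T → r0=0xd0
[8] flags=0000 CS?F → skip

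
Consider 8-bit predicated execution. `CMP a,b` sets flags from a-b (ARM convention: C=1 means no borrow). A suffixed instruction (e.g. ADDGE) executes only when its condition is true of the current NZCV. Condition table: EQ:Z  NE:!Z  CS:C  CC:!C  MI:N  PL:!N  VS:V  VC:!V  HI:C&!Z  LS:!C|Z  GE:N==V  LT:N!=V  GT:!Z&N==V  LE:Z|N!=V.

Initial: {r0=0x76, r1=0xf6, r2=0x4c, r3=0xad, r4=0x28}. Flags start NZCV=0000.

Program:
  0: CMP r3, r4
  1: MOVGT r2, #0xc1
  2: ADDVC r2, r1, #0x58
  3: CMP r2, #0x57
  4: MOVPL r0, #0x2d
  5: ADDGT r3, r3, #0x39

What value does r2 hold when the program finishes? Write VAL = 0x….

0: ✓ CMP  NZCV=1010
1: · MOVGT
2: ✓ ADDVC  r2←0x4e
3: ✓ CMP  NZCV=1000
4: · MOVPL
5: · ADDGT

VAL = 0x4e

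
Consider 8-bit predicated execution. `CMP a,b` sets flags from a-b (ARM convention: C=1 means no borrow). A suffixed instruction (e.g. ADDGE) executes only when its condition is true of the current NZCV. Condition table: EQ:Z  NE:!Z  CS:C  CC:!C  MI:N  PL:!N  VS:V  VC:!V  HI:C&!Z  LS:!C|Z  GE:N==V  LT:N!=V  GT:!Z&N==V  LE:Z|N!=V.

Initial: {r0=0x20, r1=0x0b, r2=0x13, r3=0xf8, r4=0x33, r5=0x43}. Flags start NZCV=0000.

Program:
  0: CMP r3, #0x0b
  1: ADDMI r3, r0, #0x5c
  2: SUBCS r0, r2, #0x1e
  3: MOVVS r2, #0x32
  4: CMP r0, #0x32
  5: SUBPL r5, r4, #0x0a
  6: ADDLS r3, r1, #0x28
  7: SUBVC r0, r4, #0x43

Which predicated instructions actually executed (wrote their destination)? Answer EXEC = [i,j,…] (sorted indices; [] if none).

[0] flags=1010 → (cmp)
[1] flags=1010 MI?T → r3=0x7c
[2] flags=1010 CS?T → r0=0xf5
[3] flags=1010 VS?F → skip
[4] flags=1010 → (cmp)
[5] flags=1010 PL?F → skip
[6] flags=1010 LS?F → skip
[7] flags=1010 VC?T → r0=0xf0

EXEC = [1,2,7]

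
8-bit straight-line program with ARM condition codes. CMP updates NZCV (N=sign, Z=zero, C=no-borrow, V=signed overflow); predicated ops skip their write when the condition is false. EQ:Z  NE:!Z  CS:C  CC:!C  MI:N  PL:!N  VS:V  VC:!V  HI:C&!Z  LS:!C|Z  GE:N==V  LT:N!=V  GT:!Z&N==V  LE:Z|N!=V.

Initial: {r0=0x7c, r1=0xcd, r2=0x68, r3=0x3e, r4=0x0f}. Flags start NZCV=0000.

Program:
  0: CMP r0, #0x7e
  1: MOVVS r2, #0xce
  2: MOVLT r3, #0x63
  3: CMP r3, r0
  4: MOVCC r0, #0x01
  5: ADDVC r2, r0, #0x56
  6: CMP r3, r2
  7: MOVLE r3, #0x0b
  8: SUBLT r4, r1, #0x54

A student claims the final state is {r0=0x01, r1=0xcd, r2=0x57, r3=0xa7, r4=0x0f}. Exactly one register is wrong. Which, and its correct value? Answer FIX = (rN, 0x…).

[0] flags=1000 → (cmp)
[1] flags=1000 VS?F → skip
[2] flags=1000 LT?T → r3=0x63
[3] flags=1000 → (cmp)
[4] flags=1000 CC?T → r0=0x01
[5] flags=1000 VC?T → r2=0x57
[6] flags=0010 → (cmp)
[7] flags=0010 LE?F → skip
[8] flags=0010 LT?F → skip

FIX = (r3, 0x63)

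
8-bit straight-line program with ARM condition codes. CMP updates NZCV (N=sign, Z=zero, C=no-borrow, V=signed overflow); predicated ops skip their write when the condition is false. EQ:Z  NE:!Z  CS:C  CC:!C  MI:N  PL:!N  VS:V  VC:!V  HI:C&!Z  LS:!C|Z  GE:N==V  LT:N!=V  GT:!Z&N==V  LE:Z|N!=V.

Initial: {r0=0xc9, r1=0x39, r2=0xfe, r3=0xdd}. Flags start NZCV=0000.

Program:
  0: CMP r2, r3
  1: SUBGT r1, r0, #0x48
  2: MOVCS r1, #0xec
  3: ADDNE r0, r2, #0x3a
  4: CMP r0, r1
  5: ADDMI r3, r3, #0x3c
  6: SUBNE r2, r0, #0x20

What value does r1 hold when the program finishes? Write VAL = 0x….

VAL = 0xec

0: ✓ CMP  NZCV=0010
1: ✓ SUBGT  r1←0x81
2: ✓ MOVCS  r1←0xec
3: ✓ ADDNE  r0←0x38
4: ✓ CMP  NZCV=0000
5: · ADDMI
6: ✓ SUBNE  r2←0x18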